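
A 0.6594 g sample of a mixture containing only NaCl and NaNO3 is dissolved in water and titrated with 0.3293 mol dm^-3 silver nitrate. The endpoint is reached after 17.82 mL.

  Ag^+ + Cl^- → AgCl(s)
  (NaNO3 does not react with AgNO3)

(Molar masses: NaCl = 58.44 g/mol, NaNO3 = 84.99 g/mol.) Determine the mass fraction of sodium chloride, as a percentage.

52.01 %

n(AgNO3) = 0.01782 × 0.3293 = 5.868 × 10^-3 mol
Let x = n(NaCl), y = n(NaNO3).
Titrant: 1x = 5.868 × 10^-3;  mass: 58.44x + 84.99y = 0.6594
Solving, x = 5.868 × 10^-3 mol, y = 3.724 × 10^-3 mol
mass of NaCl = 5.868 × 10^-3 × 58.44 = 0.3429 g
% NaCl = 0.3429 / 0.6594 × 100 = 52.01 %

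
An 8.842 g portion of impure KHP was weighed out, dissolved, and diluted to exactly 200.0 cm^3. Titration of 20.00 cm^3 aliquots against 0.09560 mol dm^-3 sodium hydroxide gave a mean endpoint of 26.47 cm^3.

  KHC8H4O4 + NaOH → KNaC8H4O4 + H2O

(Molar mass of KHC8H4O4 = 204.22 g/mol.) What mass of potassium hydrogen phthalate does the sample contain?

n(NaOH) per titration = 0.02647 × 0.09560 = 2.531 × 10^-3 mol
n(KHC8H4O4) in each aliquot = 2.531 × 10^-3 mol (1:1 ratio)
n(KHC8H4O4) in the whole flask = 2.531 × 10^-3 × 200.0/20.00 = 0.02531 mol
mass of KHC8H4O4 = 0.02531 × 204.22 = 5.168 g

5.168 g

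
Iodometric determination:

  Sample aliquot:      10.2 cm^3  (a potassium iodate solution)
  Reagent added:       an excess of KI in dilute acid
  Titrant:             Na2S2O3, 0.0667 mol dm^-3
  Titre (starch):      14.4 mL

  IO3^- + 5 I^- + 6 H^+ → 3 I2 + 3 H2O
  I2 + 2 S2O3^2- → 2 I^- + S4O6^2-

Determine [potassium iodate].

n(S2O3^2-) = 0.0144 × 0.0667 = 9.60 × 10^-4 mol
n(I2) = n(S2O3^2-)/2 = 4.80 × 10^-4 mol
From the 1:3 ratio, n(IO3^-) in the aliquot = 1/3 × 4.80 × 10^-4 = 1.60 × 10^-4 mol
[IO3^-] = 1.60 × 10^-4 / 0.0102 = 0.0157 mol/L

0.0157 mol/L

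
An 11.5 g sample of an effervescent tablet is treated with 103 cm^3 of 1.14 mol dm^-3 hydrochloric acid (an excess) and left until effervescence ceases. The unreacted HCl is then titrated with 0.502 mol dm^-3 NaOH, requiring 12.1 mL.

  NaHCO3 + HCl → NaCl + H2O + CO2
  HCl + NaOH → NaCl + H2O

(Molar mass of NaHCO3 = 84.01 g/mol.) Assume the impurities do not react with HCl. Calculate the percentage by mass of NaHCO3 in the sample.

n(HCl) added = 0.103 × 1.14 = 0.117 mol
n(NaOH) used in back-titration = 0.0121 × 0.502 = 6.07 × 10^-3 mol
n(HCl) left over = 6.07 × 10^-3 mol (1:1 ratio)
n(HCl) consumed by analyte = 0.117 − 6.07 × 10^-3 = 0.111 mol
n(NaHCO3) = 0.111 mol (1:1 ratio)
mass of NaHCO3 = 0.111 × 84.01 = 9.35 g
% NaHCO3 = 9.35 / 11.5 × 100 = 81.3 %

81.3 %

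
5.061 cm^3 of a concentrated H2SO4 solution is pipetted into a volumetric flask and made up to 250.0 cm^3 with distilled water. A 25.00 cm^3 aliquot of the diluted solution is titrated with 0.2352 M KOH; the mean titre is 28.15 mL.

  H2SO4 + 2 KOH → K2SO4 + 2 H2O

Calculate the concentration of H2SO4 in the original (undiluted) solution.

n(KOH) = 0.02815 × 0.2352 = 6.621 × 10^-3 mol
From the 1:2 ratio, n(H2SO4) in the aliquot = 1/2 × 6.621 × 10^-3 = 3.310 × 10^-3 mol
[H2SO4]_dilute = 3.310 × 10^-3 / 0.02500 = 0.1324 mol/L
Dilution factor = 250.0 / 5.061 = 49.40
[H2SO4]_stock = 0.1324 × 49.40 = 6.541 mol/L

6.541 M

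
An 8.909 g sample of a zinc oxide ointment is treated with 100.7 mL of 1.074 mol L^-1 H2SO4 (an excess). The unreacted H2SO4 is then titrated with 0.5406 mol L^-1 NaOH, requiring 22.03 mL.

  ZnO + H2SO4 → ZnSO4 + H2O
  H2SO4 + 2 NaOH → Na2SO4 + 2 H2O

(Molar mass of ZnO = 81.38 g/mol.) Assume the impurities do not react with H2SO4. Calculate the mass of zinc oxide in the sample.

n(H2SO4) added = 0.1007 × 1.074 = 0.1082 mol
n(NaOH) used in back-titration = 0.02203 × 0.5406 = 0.01191 mol
From the 1:2 ratio, n(H2SO4) left over = 1/2 × 0.01191 = 5.955 × 10^-3 mol
n(H2SO4) consumed by analyte = 0.1082 − 5.955 × 10^-3 = 0.1022 mol
n(ZnO) = 0.1022 mol (1:1 ratio)
mass of ZnO = 0.1022 × 81.38 = 8.317 g

8.317 g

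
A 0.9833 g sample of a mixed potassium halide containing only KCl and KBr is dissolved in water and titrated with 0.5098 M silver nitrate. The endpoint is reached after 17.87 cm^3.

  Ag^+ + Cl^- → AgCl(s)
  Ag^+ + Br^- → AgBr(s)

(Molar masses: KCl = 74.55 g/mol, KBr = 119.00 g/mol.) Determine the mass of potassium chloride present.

0.1691 g

n(AgNO3) = 0.01787 × 0.5098 = 9.110 × 10^-3 mol
Let x = n(KCl), y = n(KBr).
Titrant: 1x + 1y = 9.110 × 10^-3;  mass: 74.55x + 119.00y = 0.9833
Solving, x = 2.268 × 10^-3 mol, y = 6.842 × 10^-3 mol
mass of KCl = 2.268 × 10^-3 × 74.55 = 0.1691 g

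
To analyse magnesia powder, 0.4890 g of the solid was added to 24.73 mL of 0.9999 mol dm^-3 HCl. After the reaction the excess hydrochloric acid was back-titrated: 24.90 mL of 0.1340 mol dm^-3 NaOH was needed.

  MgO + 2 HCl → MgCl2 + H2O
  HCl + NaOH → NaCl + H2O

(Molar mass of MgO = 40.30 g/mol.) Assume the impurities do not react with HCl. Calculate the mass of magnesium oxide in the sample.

0.4310 g

n(HCl) added = 0.02473 × 0.9999 = 0.02473 mol
n(NaOH) used in back-titration = 0.02490 × 0.1340 = 3.337 × 10^-3 mol
n(HCl) left over = 3.337 × 10^-3 mol (1:1 ratio)
n(HCl) consumed by analyte = 0.02473 − 3.337 × 10^-3 = 0.02139 mol
From the 1:2 ratio, n(MgO) = 1/2 × 0.02139 = 0.01070 mol
mass of MgO = 0.01070 × 40.30 = 0.4310 g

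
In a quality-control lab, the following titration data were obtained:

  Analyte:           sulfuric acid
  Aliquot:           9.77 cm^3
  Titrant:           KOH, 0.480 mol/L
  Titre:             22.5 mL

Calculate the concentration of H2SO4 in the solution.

H2SO4 + 2 KOH → K2SO4 + 2 H2O
n(KOH) = 0.0225 L × 0.480 mol/L = 0.0108 mol
From the 1:2 mole ratio, n(H2SO4) = 1/2 × 0.0108 = 5.40 × 10^-3 mol
[H2SO4] = 5.40 × 10^-3 mol / 0.00977 L = 0.553 mol/L

0.553 mol/L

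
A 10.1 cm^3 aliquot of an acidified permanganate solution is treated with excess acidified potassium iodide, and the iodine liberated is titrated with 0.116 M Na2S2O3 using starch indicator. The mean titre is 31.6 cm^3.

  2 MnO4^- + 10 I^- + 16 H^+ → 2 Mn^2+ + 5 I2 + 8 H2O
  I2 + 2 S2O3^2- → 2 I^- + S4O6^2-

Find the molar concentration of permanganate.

n(S2O3^2-) = 0.0316 × 0.116 = 3.67 × 10^-3 mol
n(I2) = n(S2O3^2-)/2 = 1.83 × 10^-3 mol
From the 2:5 ratio, n(MnO4^-) in the aliquot = 2/5 × 1.83 × 10^-3 = 7.33 × 10^-4 mol
[MnO4^-] = 7.33 × 10^-4 / 0.0101 = 0.0726 mol/L

0.0726 M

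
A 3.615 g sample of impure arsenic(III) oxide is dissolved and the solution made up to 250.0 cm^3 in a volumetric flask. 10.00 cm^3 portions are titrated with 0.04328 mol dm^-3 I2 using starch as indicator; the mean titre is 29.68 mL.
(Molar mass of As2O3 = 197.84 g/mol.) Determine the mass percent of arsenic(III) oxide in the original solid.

87.88 %

As2O3 + 2 I2 + 2 H2O → As2O5 + 4 HI
n(I2) per titration = 0.02968 × 0.04328 = 1.285 × 10^-3 mol
From the 1:2 ratio, n(As2O3) in each aliquot = 1/2 × 1.285 × 10^-3 = 6.423 × 10^-4 mol
n(As2O3) in the whole flask = 6.423 × 10^-4 × 250.0/10.00 = 0.01606 mol
mass of As2O3 = 0.01606 × 197.84 = 3.177 g
% As2O3 = 3.177 / 3.615 × 100 = 87.88 %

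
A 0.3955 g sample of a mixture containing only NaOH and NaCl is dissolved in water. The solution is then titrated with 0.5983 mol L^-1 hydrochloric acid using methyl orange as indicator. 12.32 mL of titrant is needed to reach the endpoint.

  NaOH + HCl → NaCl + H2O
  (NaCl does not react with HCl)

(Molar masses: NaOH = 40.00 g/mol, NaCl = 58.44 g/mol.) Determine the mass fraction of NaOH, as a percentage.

74.55 %

n(HCl) = 0.01232 × 0.5983 = 7.371 × 10^-3 mol
Let x = n(NaOH), y = n(NaCl).
Titrant: 1x = 7.371 × 10^-3;  mass: 40.00x + 58.44y = 0.3955
Solving, x = 7.371 × 10^-3 mol, y = 1.722 × 10^-3 mol
mass of NaOH = 7.371 × 10^-3 × 40.00 = 0.2948 g
% NaOH = 0.2948 / 0.3955 × 100 = 74.55 %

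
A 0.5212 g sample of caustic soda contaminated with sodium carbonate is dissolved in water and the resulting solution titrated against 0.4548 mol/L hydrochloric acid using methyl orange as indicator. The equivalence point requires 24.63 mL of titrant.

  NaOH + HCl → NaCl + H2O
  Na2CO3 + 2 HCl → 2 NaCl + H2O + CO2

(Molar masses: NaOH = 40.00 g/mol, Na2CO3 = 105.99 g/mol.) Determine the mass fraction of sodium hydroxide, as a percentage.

n(HCl) = 0.02463 × 0.4548 = 0.01120 mol
Let x = n(NaOH), y = n(Na2CO3).
Titrant: 1x + 2y = 0.01120;  mass: 40.00x + 105.99y = 0.5212
Solving, x = 5.574 × 10^-3 mol, y = 2.814 × 10^-3 mol
mass of NaOH = 5.574 × 10^-3 × 40.00 = 0.2230 g
% NaOH = 0.2230 / 0.5212 × 100 = 42.78 %

42.78 %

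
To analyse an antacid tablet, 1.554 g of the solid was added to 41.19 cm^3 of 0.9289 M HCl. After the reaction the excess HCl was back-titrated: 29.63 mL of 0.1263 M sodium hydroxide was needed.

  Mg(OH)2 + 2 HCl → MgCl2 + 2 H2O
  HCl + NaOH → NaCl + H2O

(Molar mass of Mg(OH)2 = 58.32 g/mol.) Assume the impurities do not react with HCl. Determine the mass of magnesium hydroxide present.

n(HCl) added = 0.04119 × 0.9289 = 0.03826 mol
n(NaOH) used in back-titration = 0.02963 × 0.1263 = 3.742 × 10^-3 mol
n(HCl) left over = 3.742 × 10^-3 mol (1:1 ratio)
n(HCl) consumed by analyte = 0.03826 − 3.742 × 10^-3 = 0.03452 mol
From the 1:2 ratio, n(Mg(OH)2) = 1/2 × 0.03452 = 0.01726 mol
mass of Mg(OH)2 = 0.01726 × 58.32 = 1.007 g

1.007 g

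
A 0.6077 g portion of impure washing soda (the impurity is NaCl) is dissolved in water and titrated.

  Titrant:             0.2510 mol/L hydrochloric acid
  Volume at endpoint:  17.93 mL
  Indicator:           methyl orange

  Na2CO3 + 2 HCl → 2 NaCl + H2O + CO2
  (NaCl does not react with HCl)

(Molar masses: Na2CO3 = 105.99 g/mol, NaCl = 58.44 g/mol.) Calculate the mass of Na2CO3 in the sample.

n(HCl) = 0.01793 × 0.2510 = 4.500 × 10^-3 mol
Let x = n(Na2CO3), y = n(NaCl).
Titrant: 2x = 4.500 × 10^-3;  mass: 105.99x + 58.44y = 0.6077
Solving, x = 2.250 × 10^-3 mol, y = 6.318 × 10^-3 mol
mass of Na2CO3 = 2.250 × 10^-3 × 105.99 = 0.2385 g

0.2385 g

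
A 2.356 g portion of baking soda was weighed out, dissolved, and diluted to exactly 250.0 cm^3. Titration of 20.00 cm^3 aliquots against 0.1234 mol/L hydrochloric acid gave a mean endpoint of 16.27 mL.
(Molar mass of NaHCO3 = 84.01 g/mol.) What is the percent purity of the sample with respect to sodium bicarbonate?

89.49 %

NaHCO3 + HCl → NaCl + H2O + CO2
n(HCl) per titration = 0.01627 × 0.1234 = 2.008 × 10^-3 mol
n(NaHCO3) in each aliquot = 2.008 × 10^-3 mol (1:1 ratio)
n(NaHCO3) in the whole flask = 2.008 × 10^-3 × 250.0/20.00 = 0.02510 mol
mass of NaHCO3 = 0.02510 × 84.01 = 2.108 g
% NaHCO3 = 2.108 / 2.356 × 100 = 89.49 %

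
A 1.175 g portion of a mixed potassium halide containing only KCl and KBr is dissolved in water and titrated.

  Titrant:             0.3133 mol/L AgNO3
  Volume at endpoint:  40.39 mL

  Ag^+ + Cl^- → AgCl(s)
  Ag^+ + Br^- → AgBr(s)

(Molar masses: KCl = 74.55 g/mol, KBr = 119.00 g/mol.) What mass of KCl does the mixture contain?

n(AgNO3) = 0.04039 × 0.3133 = 0.01265 mol
Let x = n(KCl), y = n(KBr).
Titrant: 1x + 1y = 0.01265;  mass: 74.55x + 119.00y = 1.175
Solving, x = 7.443 × 10^-3 mol, y = 5.211 × 10^-3 mol
mass of KCl = 7.443 × 10^-3 × 74.55 = 0.5549 g

0.5549 g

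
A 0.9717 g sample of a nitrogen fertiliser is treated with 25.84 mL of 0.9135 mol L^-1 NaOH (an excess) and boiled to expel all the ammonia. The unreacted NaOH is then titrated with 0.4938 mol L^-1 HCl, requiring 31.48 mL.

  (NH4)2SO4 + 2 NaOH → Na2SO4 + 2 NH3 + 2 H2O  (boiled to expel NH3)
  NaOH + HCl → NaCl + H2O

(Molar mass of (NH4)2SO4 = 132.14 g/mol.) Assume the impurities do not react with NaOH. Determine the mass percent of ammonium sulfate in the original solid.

n(NaOH) added = 0.02584 × 0.9135 = 0.02360 mol
n(HCl) used in back-titration = 0.03148 × 0.4938 = 0.01554 mol
n(NaOH) left over = 0.01554 mol (1:1 ratio)
n(NaOH) consumed by analyte = 0.02360 − 0.01554 = 8.060 × 10^-3 mol
From the 1:2 ratio, n((NH4)2SO4) = 1/2 × 8.060 × 10^-3 = 4.030 × 10^-3 mol
mass of (NH4)2SO4 = 4.030 × 10^-3 × 132.14 = 0.5325 g
% (NH4)2SO4 = 0.5325 / 0.9717 × 100 = 54.80 %

54.80 %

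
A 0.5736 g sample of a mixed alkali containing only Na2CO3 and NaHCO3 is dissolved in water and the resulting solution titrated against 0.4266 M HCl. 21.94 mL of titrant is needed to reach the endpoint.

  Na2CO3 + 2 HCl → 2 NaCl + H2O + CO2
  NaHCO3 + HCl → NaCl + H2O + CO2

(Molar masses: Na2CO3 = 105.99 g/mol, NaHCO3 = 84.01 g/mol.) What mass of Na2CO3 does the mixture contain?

n(HCl) = 0.02194 × 0.4266 = 9.360 × 10^-3 mol
Let x = n(Na2CO3), y = n(NaHCO3).
Titrant: 2x + 1y = 9.360 × 10^-3;  mass: 105.99x + 84.01y = 0.5736
Solving, x = 3.429 × 10^-3 mol, y = 2.502 × 10^-3 mol
mass of Na2CO3 = 3.429 × 10^-3 × 105.99 = 0.3634 g

0.3634 g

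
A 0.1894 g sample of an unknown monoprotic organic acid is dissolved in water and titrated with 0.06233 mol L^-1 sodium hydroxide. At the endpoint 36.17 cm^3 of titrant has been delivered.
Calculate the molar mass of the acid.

84.01 g/mol

n(NaOH) = 0.03617 L × 0.06233 mol/L = 2.254 × 10^-3 mol
n(HA) = 2.254 × 10^-3 mol (1:1 ratio)
M = m / n = 0.1894 g / 2.254 × 10^-3 mol = 84.01 g/mol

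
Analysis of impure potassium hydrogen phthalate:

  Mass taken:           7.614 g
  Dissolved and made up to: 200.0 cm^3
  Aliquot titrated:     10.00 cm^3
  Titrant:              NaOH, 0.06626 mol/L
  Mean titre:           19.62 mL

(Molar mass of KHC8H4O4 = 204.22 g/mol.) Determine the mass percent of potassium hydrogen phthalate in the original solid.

KHC8H4O4 + NaOH → KNaC8H4O4 + H2O
n(NaOH) per titration = 0.01962 × 0.06626 = 1.300 × 10^-3 mol
n(KHC8H4O4) in each aliquot = 1.300 × 10^-3 mol (1:1 ratio)
n(KHC8H4O4) in the whole flask = 1.300 × 10^-3 × 200.0/10.00 = 0.02600 mol
mass of KHC8H4O4 = 0.02600 × 204.22 = 5.310 g
% KHC8H4O4 = 5.310 / 7.614 × 100 = 69.74 %

69.74 %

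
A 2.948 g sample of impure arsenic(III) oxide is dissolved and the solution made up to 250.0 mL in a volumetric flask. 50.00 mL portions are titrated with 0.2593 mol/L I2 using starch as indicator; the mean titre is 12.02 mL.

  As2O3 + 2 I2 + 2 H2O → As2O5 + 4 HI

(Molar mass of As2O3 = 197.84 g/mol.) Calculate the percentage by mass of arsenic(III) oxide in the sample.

n(I2) per titration = 0.01202 × 0.2593 = 3.117 × 10^-3 mol
From the 1:2 ratio, n(As2O3) in each aliquot = 1/2 × 3.117 × 10^-3 = 1.558 × 10^-3 mol
n(As2O3) in the whole flask = 1.558 × 10^-3 × 250.0/50.00 = 7.792 × 10^-3 mol
mass of As2O3 = 7.792 × 10^-3 × 197.84 = 1.542 g
% As2O3 = 1.542 / 2.948 × 100 = 52.29 %

52.29 %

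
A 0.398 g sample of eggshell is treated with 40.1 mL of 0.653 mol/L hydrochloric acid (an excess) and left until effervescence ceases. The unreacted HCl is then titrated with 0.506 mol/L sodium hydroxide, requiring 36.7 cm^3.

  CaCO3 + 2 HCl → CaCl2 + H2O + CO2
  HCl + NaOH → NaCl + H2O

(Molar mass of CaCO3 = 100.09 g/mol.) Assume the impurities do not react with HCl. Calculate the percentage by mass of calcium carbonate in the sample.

n(HCl) added = 0.0401 × 0.653 = 0.0262 mol
n(NaOH) used in back-titration = 0.0367 × 0.506 = 0.0186 mol
n(HCl) left over = 0.0186 mol (1:1 ratio)
n(HCl) consumed by analyte = 0.0262 − 0.0186 = 7.62 × 10^-3 mol
From the 1:2 ratio, n(CaCO3) = 1/2 × 7.62 × 10^-3 = 3.81 × 10^-3 mol
mass of CaCO3 = 3.81 × 10^-3 × 100.09 = 0.381 g
% CaCO3 = 0.381 / 0.398 × 100 = 95.8 %

95.8 %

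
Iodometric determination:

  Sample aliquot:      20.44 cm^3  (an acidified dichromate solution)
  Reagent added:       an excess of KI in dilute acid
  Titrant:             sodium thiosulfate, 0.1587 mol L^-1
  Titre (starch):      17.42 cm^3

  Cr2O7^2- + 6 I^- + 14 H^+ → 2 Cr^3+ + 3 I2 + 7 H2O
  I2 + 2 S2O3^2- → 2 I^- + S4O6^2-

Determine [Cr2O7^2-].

n(S2O3^2-) = 0.01742 × 0.1587 = 2.765 × 10^-3 mol
n(I2) = n(S2O3^2-)/2 = 1.382 × 10^-3 mol
From the 1:3 ratio, n(Cr2O7^2-) in the aliquot = 1/3 × 1.382 × 10^-3 = 4.608 × 10^-4 mol
[Cr2O7^2-] = 4.608 × 10^-4 / 0.02044 = 0.02254 mol/L

0.02254 mol/L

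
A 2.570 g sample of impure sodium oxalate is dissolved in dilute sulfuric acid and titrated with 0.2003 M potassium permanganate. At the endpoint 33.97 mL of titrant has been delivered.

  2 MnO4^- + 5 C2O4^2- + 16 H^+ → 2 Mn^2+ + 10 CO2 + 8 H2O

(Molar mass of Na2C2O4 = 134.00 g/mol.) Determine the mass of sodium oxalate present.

n(KMnO4) = 0.03397 L × 0.2003 mol/L = 6.804 × 10^-3 mol
From the 5:2 ratio, n(Na2C2O4) = 5/2 × 6.804 × 10^-3 = 0.01701 mol
mass of Na2C2O4 = 0.01701 × 134.00 g/mol = 2.279 g

2.279 g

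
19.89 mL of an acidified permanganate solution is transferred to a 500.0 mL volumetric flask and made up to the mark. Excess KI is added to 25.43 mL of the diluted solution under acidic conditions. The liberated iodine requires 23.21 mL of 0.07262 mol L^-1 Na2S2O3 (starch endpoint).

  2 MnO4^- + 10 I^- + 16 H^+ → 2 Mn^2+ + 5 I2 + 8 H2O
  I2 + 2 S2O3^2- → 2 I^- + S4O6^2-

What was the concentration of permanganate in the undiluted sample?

n(S2O3^2-) = 0.02321 × 0.07262 = 1.686 × 10^-3 mol
n(I2) = n(S2O3^2-)/2 = 8.428 × 10^-4 mol
From the 2:5 ratio, n(MnO4^-) in the aliquot = 2/5 × 8.428 × 10^-4 = 3.371 × 10^-4 mol
[MnO4^-]_dilute = 3.371 × 10^-4 / 0.02543 = 0.01326 mol/L
[MnO4^-]_original = 0.01326 × 500.0/19.89 = 0.3332 mol/L

0.3332 mol/L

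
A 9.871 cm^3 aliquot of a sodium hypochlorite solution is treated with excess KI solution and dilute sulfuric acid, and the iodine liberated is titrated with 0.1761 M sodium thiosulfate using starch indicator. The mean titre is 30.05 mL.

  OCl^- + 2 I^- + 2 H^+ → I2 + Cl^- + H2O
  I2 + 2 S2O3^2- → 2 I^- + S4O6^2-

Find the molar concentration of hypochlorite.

n(S2O3^2-) = 0.03005 × 0.1761 = 5.292 × 10^-3 mol
n(I2) = n(S2O3^2-)/2 = 2.646 × 10^-3 mol
n(OCl^-) in the aliquot = 2.646 × 10^-3 mol (1:1 ratio)
[OCl^-] = 2.646 × 10^-3 / 0.009871 = 0.2680 mol/L

0.2680 M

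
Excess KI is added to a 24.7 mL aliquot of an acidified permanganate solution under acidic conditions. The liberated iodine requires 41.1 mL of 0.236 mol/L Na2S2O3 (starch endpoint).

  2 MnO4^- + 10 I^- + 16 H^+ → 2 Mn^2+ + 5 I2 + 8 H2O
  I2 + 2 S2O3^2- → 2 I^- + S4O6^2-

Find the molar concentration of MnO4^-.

0.0785 mol/L

n(S2O3^2-) = 0.0411 × 0.236 = 9.70 × 10^-3 mol
n(I2) = n(S2O3^2-)/2 = 4.85 × 10^-3 mol
From the 2:5 ratio, n(MnO4^-) in the aliquot = 2/5 × 4.85 × 10^-3 = 1.94 × 10^-3 mol
[MnO4^-] = 1.94 × 10^-3 / 0.0247 = 0.0785 mol/L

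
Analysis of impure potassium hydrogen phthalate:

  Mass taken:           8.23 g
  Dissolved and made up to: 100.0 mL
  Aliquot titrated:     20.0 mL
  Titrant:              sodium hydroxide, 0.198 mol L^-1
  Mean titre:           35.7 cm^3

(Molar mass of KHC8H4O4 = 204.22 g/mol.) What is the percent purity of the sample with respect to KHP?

87.7 %

KHC8H4O4 + NaOH → KNaC8H4O4 + H2O
n(NaOH) per titration = 0.0357 × 0.198 = 7.07 × 10^-3 mol
n(KHC8H4O4) in each aliquot = 7.07 × 10^-3 mol (1:1 ratio)
n(KHC8H4O4) in the whole flask = 7.07 × 10^-3 × 100.0/20.0 = 0.0353 mol
mass of KHC8H4O4 = 0.0353 × 204.22 = 7.22 g
% KHC8H4O4 = 7.22 / 8.23 × 100 = 87.7 %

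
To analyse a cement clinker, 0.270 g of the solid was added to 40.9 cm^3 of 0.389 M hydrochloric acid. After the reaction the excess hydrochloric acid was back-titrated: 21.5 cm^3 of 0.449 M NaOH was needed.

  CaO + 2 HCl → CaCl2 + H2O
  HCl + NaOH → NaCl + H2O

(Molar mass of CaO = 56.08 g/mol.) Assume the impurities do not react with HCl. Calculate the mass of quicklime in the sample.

0.175 g

n(HCl) added = 0.0409 × 0.389 = 0.0159 mol
n(NaOH) used in back-titration = 0.0215 × 0.449 = 9.65 × 10^-3 mol
n(HCl) left over = 9.65 × 10^-3 mol (1:1 ratio)
n(HCl) consumed by analyte = 0.0159 − 9.65 × 10^-3 = 6.26 × 10^-3 mol
From the 1:2 ratio, n(CaO) = 1/2 × 6.26 × 10^-3 = 3.13 × 10^-3 mol
mass of CaO = 3.13 × 10^-3 × 56.08 = 0.175 g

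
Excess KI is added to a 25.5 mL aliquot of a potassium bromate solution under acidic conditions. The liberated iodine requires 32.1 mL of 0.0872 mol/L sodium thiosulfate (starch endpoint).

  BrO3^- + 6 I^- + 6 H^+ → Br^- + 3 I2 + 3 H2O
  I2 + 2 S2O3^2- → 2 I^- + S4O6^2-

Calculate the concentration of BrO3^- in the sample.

n(S2O3^2-) = 0.0321 × 0.0872 = 2.80 × 10^-3 mol
n(I2) = n(S2O3^2-)/2 = 1.40 × 10^-3 mol
From the 1:3 ratio, n(BrO3^-) in the aliquot = 1/3 × 1.40 × 10^-3 = 4.67 × 10^-4 mol
[BrO3^-] = 4.67 × 10^-4 / 0.0255 = 0.0183 mol/L

0.0183 mol/L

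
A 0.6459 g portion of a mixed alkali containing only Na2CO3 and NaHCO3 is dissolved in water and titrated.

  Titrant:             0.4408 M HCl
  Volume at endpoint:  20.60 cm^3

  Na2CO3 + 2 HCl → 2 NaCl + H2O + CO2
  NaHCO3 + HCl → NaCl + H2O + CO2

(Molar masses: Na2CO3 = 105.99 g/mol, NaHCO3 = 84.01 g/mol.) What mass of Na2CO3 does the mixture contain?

n(HCl) = 0.02060 × 0.4408 = 9.080 × 10^-3 mol
Let x = n(Na2CO3), y = n(NaHCO3).
Titrant: 2x + 1y = 9.080 × 10^-3;  mass: 105.99x + 84.01y = 0.6459
Solving, x = 1.885 × 10^-3 mol, y = 5.310 × 10^-3 mol
mass of Na2CO3 = 1.885 × 10^-3 × 105.99 = 0.1998 g

0.1998 g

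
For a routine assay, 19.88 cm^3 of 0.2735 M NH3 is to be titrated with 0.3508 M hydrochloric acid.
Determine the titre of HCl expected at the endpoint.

15.50 mL

NH3 + HCl → NH4Cl
n(NH3) = 0.01988 L × 0.2735 mol/L = 5.437 × 10^-3 mol
n(HCl) = 5.437 × 10^-3 mol (1:1 stoichiometry)
V(HCl) = 5.437 × 10^-3 mol / 0.3508 mol/L = 0.01550 L = 15.50 mL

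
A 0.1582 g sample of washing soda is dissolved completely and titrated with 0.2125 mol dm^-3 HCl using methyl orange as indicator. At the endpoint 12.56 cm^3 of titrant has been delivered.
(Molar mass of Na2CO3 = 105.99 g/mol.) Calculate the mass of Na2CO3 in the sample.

0.1414 g

Na2CO3 + 2 HCl → 2 NaCl + H2O + CO2
n(HCl) = 0.01256 L × 0.2125 mol/L = 2.669 × 10^-3 mol
From the 1:2 ratio, n(Na2CO3) = 1/2 × 2.669 × 10^-3 = 1.335 × 10^-3 mol
mass of Na2CO3 = 1.335 × 10^-3 × 105.99 g/mol = 0.1414 g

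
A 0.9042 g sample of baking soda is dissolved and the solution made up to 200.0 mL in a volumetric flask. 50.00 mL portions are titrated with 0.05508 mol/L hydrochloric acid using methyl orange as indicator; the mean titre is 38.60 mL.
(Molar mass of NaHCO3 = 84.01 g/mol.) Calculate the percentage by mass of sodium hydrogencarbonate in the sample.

79.01 %

NaHCO3 + HCl → NaCl + H2O + CO2
n(HCl) per titration = 0.03860 × 0.05508 = 2.126 × 10^-3 mol
n(NaHCO3) in each aliquot = 2.126 × 10^-3 mol (1:1 ratio)
n(NaHCO3) in the whole flask = 2.126 × 10^-3 × 200.0/50.00 = 8.504 × 10^-3 mol
mass of NaHCO3 = 8.504 × 10^-3 × 84.01 = 0.7145 g
% NaHCO3 = 0.7145 / 0.9042 × 100 = 79.01 %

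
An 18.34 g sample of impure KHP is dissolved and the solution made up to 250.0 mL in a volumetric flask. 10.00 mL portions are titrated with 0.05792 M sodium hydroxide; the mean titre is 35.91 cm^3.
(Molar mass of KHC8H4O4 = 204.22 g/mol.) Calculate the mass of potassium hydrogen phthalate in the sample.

KHC8H4O4 + NaOH → KNaC8H4O4 + H2O
n(NaOH) per titration = 0.03591 × 0.05792 = 2.080 × 10^-3 mol
n(KHC8H4O4) in each aliquot = 2.080 × 10^-3 mol (1:1 ratio)
n(KHC8H4O4) in the whole flask = 2.080 × 10^-3 × 250.0/10.00 = 0.05200 mol
mass of KHC8H4O4 = 0.05200 × 204.22 = 10.62 g

10.62 g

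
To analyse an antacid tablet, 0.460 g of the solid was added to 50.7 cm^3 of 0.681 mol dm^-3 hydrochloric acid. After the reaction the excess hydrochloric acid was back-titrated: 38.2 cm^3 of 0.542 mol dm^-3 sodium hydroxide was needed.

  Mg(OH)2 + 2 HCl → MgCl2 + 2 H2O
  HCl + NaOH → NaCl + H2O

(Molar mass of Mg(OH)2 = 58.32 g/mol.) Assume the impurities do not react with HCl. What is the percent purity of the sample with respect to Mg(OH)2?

n(HCl) added = 0.0507 × 0.681 = 0.0345 mol
n(NaOH) used in back-titration = 0.0382 × 0.542 = 0.0207 mol
n(HCl) left over = 0.0207 mol (1:1 ratio)
n(HCl) consumed by analyte = 0.0345 − 0.0207 = 0.0138 mol
From the 1:2 ratio, n(Mg(OH)2) = 1/2 × 0.0138 = 6.91 × 10^-3 mol
mass of Mg(OH)2 = 6.91 × 10^-3 × 58.32 = 0.403 g
% Mg(OH)2 = 0.403 / 0.460 × 100 = 87.6 %

87.6 %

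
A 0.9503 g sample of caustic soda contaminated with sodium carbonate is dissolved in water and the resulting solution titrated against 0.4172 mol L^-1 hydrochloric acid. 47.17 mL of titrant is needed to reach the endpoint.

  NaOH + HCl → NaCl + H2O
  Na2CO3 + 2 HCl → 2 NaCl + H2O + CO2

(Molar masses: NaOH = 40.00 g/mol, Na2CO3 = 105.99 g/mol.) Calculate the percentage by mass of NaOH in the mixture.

n(HCl) = 0.04717 × 0.4172 = 0.01968 mol
Let x = n(NaOH), y = n(Na2CO3).
Titrant: 1x + 2y = 0.01968;  mass: 40.00x + 105.99y = 0.9503
Solving, x = 7.126 × 10^-3 mol, y = 6.277 × 10^-3 mol
mass of NaOH = 7.126 × 10^-3 × 40.00 = 0.2851 g
% NaOH = 0.2851 / 0.9503 × 100 = 30.00 %

30.00 %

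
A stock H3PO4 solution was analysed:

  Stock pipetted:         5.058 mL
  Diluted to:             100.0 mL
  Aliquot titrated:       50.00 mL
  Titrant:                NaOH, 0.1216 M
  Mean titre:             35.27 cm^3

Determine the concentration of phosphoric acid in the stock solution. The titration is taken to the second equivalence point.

H3PO4 + 2 NaOH → Na2HPO4 + 2 H2O
n(NaOH) = 0.03527 × 0.1216 = 4.289 × 10^-3 mol
From the 1:2 ratio, n(H3PO4) in the aliquot = 1/2 × 4.289 × 10^-3 = 2.144 × 10^-3 mol
[H3PO4]_dilute = 2.144 × 10^-3 / 0.05000 = 0.04289 mol/L
Dilution factor = 100.0 / 5.058 = 19.77
[H3PO4]_stock = 0.04289 × 19.77 = 0.8479 mol/L

0.8479 M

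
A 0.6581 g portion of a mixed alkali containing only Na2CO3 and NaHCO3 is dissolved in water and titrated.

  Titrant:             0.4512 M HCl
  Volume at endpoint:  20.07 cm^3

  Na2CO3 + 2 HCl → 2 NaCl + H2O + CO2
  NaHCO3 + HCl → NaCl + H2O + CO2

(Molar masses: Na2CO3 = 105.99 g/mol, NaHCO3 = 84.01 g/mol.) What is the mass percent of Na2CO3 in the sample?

n(HCl) = 0.02007 × 0.4512 = 9.056 × 10^-3 mol
Let x = n(Na2CO3), y = n(NaHCO3).
Titrant: 2x + 1y = 9.056 × 10^-3;  mass: 105.99x + 84.01y = 0.6581
Solving, x = 1.655 × 10^-3 mol, y = 5.746 × 10^-3 mol
mass of Na2CO3 = 1.655 × 10^-3 × 105.99 = 0.1754 g
% Na2CO3 = 0.1754 / 0.6581 × 100 = 26.65 %

26.65 %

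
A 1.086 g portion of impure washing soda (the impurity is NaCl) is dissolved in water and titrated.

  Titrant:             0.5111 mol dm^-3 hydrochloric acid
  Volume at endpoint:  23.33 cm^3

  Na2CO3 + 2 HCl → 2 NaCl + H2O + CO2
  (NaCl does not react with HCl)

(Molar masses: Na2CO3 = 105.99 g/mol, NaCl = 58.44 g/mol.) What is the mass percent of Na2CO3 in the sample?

n(HCl) = 0.02333 × 0.5111 = 0.01192 mol
Let x = n(Na2CO3), y = n(NaCl).
Titrant: 2x = 0.01192;  mass: 105.99x + 58.44y = 1.086
Solving, x = 5.962 × 10^-3 mol, y = 7.770 × 10^-3 mol
mass of Na2CO3 = 5.962 × 10^-3 × 105.99 = 0.6319 g
% Na2CO3 = 0.6319 / 1.086 × 100 = 58.19 %

58.19 %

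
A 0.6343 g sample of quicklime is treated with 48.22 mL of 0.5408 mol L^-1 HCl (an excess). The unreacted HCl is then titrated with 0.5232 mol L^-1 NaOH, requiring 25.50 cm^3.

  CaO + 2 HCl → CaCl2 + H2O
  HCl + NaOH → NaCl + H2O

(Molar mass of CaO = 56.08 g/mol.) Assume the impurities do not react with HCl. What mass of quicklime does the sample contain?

n(HCl) added = 0.04822 × 0.5408 = 0.02608 mol
n(NaOH) used in back-titration = 0.02550 × 0.5232 = 0.01334 mol
n(HCl) left over = 0.01334 mol (1:1 ratio)
n(HCl) consumed by analyte = 0.02608 − 0.01334 = 0.01274 mol
From the 1:2 ratio, n(CaO) = 1/2 × 0.01274 = 6.368 × 10^-3 mol
mass of CaO = 6.368 × 10^-3 × 56.08 = 0.3571 g

0.3571 g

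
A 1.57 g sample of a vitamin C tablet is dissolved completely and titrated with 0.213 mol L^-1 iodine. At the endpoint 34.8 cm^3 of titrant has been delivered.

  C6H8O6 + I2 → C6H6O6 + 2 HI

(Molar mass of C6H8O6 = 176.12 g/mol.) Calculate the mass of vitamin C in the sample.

n(I2) = 0.0348 L × 0.213 mol/L = 7.41 × 10^-3 mol
n(C6H8O6) = 7.41 × 10^-3 mol (1:1 ratio)
mass of C6H8O6 = 7.41 × 10^-3 × 176.12 g/mol = 1.31 g

1.31 g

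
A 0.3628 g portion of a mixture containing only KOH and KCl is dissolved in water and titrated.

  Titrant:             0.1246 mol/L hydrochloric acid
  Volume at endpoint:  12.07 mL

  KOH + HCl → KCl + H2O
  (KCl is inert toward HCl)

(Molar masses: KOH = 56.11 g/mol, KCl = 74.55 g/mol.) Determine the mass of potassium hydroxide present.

n(HCl) = 0.01207 × 0.1246 = 1.504 × 10^-3 mol
Let x = n(KOH), y = n(KCl).
Titrant: 1x = 1.504 × 10^-3;  mass: 56.11x + 74.55y = 0.3628
Solving, x = 1.504 × 10^-3 mol, y = 3.735 × 10^-3 mol
mass of KOH = 1.504 × 10^-3 × 56.11 = 0.08439 g

0.08439 g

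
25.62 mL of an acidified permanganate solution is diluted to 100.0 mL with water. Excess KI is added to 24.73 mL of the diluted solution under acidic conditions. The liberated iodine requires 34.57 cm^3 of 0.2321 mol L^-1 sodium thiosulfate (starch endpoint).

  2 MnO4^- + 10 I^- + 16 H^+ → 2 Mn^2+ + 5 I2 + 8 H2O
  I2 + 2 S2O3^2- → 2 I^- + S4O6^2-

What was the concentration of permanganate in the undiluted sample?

n(S2O3^2-) = 0.03457 × 0.2321 = 8.024 × 10^-3 mol
n(I2) = n(S2O3^2-)/2 = 4.012 × 10^-3 mol
From the 2:5 ratio, n(MnO4^-) in the aliquot = 2/5 × 4.012 × 10^-3 = 1.605 × 10^-3 mol
[MnO4^-]_dilute = 1.605 × 10^-3 / 0.02473 = 0.06489 mol/L
[MnO4^-]_original = 0.06489 × 100.0/25.62 = 0.2533 mol/L

0.2533 mol/L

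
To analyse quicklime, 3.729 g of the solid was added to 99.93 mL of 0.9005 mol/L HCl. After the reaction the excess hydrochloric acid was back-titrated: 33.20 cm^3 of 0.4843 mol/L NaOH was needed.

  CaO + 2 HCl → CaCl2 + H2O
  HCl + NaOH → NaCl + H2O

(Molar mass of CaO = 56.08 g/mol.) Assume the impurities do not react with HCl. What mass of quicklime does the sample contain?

n(HCl) added = 0.09993 × 0.9005 = 0.08999 mol
n(NaOH) used in back-titration = 0.03320 × 0.4843 = 0.01608 mol
n(HCl) left over = 0.01608 mol (1:1 ratio)
n(HCl) consumed by analyte = 0.08999 − 0.01608 = 0.07391 mol
From the 1:2 ratio, n(CaO) = 1/2 × 0.07391 = 0.03695 mol
mass of CaO = 0.03695 × 56.08 = 2.072 g

2.072 g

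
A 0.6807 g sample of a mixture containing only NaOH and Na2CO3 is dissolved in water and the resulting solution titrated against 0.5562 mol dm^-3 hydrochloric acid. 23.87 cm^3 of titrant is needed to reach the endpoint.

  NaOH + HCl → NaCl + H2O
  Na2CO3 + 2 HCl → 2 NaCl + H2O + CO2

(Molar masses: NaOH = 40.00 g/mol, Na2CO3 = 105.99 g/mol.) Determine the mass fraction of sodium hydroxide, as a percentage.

10.35 %

n(HCl) = 0.02387 × 0.5562 = 0.01328 mol
Let x = n(NaOH), y = n(Na2CO3).
Titrant: 1x + 2y = 0.01328;  mass: 40.00x + 105.99y = 0.6807
Solving, x = 1.761 × 10^-3 mol, y = 5.758 × 10^-3 mol
mass of NaOH = 1.761 × 10^-3 × 40.00 = 0.07045 g
% NaOH = 0.07045 / 0.6807 × 100 = 10.35 %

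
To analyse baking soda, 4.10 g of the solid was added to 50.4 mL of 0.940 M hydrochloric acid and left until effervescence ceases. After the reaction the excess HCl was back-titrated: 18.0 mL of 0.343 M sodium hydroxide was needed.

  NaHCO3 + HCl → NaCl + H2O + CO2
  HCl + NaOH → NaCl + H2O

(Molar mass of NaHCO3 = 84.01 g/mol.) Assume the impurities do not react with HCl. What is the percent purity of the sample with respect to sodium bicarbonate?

84.4 %

n(HCl) added = 0.0504 × 0.940 = 0.0474 mol
n(NaOH) used in back-titration = 0.0180 × 0.343 = 6.17 × 10^-3 mol
n(HCl) left over = 6.17 × 10^-3 mol (1:1 ratio)
n(HCl) consumed by analyte = 0.0474 − 6.17 × 10^-3 = 0.0412 mol
n(NaHCO3) = 0.0412 mol (1:1 ratio)
mass of NaHCO3 = 0.0412 × 84.01 = 3.46 g
% NaHCO3 = 3.46 / 4.10 × 100 = 84.4 %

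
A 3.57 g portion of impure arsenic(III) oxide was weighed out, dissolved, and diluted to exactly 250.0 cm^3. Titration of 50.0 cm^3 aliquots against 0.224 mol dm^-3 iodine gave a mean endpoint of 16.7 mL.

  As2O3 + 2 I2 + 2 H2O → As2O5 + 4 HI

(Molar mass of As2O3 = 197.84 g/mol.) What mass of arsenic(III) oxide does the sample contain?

n(I2) per titration = 0.0167 × 0.224 = 3.74 × 10^-3 mol
From the 1:2 ratio, n(As2O3) in each aliquot = 1/2 × 3.74 × 10^-3 = 1.87 × 10^-3 mol
n(As2O3) in the whole flask = 1.87 × 10^-3 × 250.0/50.0 = 9.35 × 10^-3 mol
mass of As2O3 = 9.35 × 10^-3 × 197.84 = 1.85 g

1.85 g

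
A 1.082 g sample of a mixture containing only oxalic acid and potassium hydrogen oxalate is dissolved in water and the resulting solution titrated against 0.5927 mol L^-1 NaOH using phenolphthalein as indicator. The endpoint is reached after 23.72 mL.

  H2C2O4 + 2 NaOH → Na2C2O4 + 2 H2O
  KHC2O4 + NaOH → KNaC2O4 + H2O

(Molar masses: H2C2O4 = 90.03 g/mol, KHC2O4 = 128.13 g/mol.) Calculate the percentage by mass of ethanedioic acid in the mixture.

n(NaOH) = 0.02372 × 0.5927 = 0.01406 mol
Let x = n(H2C2O4), y = n(KHC2O4).
Titrant: 2x + 1y = 0.01406;  mass: 90.03x + 128.13y = 1.082
Solving, x = 4.327 × 10^-3 mol, y = 5.404 × 10^-3 mol
mass of H2C2O4 = 4.327 × 10^-3 × 90.03 = 0.3896 g
% H2C2O4 = 0.3896 / 1.082 × 100 = 36.01 %

36.01 %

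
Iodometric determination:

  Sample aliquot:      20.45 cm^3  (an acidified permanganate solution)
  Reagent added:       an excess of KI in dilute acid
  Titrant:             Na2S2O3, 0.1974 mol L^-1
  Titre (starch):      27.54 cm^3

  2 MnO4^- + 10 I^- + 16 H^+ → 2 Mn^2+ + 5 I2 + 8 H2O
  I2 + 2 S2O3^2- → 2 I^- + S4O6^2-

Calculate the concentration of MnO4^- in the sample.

n(S2O3^2-) = 0.02754 × 0.1974 = 5.436 × 10^-3 mol
n(I2) = n(S2O3^2-)/2 = 2.718 × 10^-3 mol
From the 2:5 ratio, n(MnO4^-) in the aliquot = 2/5 × 2.718 × 10^-3 = 1.087 × 10^-3 mol
[MnO4^-] = 1.087 × 10^-3 / 0.02045 = 0.05317 mol/L

0.05317 mol/L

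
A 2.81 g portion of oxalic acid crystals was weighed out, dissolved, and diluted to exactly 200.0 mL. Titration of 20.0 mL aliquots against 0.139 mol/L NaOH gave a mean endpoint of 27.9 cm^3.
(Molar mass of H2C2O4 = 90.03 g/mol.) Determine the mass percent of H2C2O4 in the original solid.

H2C2O4 + 2 NaOH → Na2C2O4 + 2 H2O
n(NaOH) per titration = 0.0279 × 0.139 = 3.88 × 10^-3 mol
From the 1:2 ratio, n(H2C2O4) in each aliquot = 1/2 × 3.88 × 10^-3 = 1.94 × 10^-3 mol
n(H2C2O4) in the whole flask = 1.94 × 10^-3 × 200.0/20.0 = 0.0194 mol
mass of H2C2O4 = 0.0194 × 90.03 = 1.75 g
% H2C2O4 = 1.75 / 2.81 × 100 = 62.1 %

62.1 %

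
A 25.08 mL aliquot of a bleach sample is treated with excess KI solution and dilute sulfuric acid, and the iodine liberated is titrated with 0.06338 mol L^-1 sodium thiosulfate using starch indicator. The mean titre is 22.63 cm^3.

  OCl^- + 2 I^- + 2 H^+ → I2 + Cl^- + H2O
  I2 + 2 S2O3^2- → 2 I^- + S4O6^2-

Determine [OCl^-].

0.02859 mol/L

n(S2O3^2-) = 0.02263 × 0.06338 = 1.434 × 10^-3 mol
n(I2) = n(S2O3^2-)/2 = 7.171 × 10^-4 mol
n(OCl^-) in the aliquot = 7.171 × 10^-4 mol (1:1 ratio)
[OCl^-] = 7.171 × 10^-4 / 0.02508 = 0.02859 mol/L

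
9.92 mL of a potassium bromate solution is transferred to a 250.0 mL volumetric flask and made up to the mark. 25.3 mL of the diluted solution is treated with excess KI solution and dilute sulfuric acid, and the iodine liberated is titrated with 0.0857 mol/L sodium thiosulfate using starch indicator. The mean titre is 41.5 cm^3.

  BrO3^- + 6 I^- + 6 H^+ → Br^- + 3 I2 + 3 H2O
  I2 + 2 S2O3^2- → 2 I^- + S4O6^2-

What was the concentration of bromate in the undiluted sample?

0.590 mol/L

n(S2O3^2-) = 0.0415 × 0.0857 = 3.56 × 10^-3 mol
n(I2) = n(S2O3^2-)/2 = 1.78 × 10^-3 mol
From the 1:3 ratio, n(BrO3^-) in the aliquot = 1/3 × 1.78 × 10^-3 = 5.93 × 10^-4 mol
[BrO3^-]_dilute = 5.93 × 10^-4 / 0.0253 = 0.0234 mol/L
[BrO3^-]_original = 0.0234 × 250.0/9.92 = 0.590 mol/L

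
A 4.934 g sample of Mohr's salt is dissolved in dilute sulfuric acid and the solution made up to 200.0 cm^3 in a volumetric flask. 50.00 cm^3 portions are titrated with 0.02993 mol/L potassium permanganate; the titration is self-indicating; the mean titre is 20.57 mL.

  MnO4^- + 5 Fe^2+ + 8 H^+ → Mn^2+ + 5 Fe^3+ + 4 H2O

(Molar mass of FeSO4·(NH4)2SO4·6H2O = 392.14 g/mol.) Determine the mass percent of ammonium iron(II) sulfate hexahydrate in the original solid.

n(KMnO4) per titration = 0.02057 × 0.02993 = 6.157 × 10^-4 mol
From the 5:1 ratio, n(FeSO4·(NH4)2SO4·6H2O) in each aliquot = 5/1 × 6.157 × 10^-4 = 3.078 × 10^-3 mol
n(FeSO4·(NH4)2SO4·6H2O) in the whole flask = 3.078 × 10^-3 × 200.0/50.00 = 0.01231 mol
mass of FeSO4·(NH4)2SO4·6H2O = 0.01231 × 392.14 = 4.828 g
% FeSO4·(NH4)2SO4·6H2O = 4.828 / 4.934 × 100 = 97.86 %

97.86 %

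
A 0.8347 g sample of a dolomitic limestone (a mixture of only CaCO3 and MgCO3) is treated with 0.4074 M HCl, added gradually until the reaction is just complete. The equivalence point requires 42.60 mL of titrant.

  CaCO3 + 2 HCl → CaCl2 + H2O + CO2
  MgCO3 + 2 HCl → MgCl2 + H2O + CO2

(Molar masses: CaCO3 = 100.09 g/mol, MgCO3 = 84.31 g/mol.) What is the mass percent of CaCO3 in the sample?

n(HCl) = 0.04260 × 0.4074 = 0.01736 mol
Let x = n(CaCO3), y = n(MgCO3).
Titrant: 2x + 2y = 0.01736;  mass: 100.09x + 84.31y = 0.8347
Solving, x = 6.533 × 10^-3 mol, y = 2.145 × 10^-3 mol
mass of CaCO3 = 6.533 × 10^-3 × 100.09 = 0.6539 g
% CaCO3 = 0.6539 / 0.8347 × 100 = 78.34 %

78.34 %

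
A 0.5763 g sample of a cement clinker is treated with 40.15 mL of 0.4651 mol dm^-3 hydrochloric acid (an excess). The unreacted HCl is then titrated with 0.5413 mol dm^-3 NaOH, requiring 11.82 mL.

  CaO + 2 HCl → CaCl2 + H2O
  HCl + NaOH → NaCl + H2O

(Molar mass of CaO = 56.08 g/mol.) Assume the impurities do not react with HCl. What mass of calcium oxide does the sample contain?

0.3442 g

n(HCl) added = 0.04015 × 0.4651 = 0.01867 mol
n(NaOH) used in back-titration = 0.01182 × 0.5413 = 6.398 × 10^-3 mol
n(HCl) left over = 6.398 × 10^-3 mol (1:1 ratio)
n(HCl) consumed by analyte = 0.01867 − 6.398 × 10^-3 = 0.01228 mol
From the 1:2 ratio, n(CaO) = 1/2 × 0.01228 = 6.138 × 10^-3 mol
mass of CaO = 6.138 × 10^-3 × 56.08 = 0.3442 g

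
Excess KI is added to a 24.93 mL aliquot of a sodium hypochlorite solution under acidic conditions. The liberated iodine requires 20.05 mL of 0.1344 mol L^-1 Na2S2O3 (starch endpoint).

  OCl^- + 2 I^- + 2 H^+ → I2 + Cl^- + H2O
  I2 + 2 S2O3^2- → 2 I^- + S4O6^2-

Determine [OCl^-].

0.05405 mol/L

n(S2O3^2-) = 0.02005 × 0.1344 = 2.695 × 10^-3 mol
n(I2) = n(S2O3^2-)/2 = 1.347 × 10^-3 mol
n(OCl^-) in the aliquot = 1.347 × 10^-3 mol (1:1 ratio)
[OCl^-] = 1.347 × 10^-3 / 0.02493 = 0.05405 mol/L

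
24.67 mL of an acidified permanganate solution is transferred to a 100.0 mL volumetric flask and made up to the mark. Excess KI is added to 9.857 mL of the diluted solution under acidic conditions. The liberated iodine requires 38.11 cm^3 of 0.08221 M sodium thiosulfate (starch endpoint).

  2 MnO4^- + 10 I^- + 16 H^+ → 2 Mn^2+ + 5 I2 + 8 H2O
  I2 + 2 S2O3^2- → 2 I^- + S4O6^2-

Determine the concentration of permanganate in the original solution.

0.2577 M

n(S2O3^2-) = 0.03811 × 0.08221 = 3.133 × 10^-3 mol
n(I2) = n(S2O3^2-)/2 = 1.567 × 10^-3 mol
From the 2:5 ratio, n(MnO4^-) in the aliquot = 2/5 × 1.567 × 10^-3 = 6.266 × 10^-4 mol
[MnO4^-]_dilute = 6.266 × 10^-4 / 0.009857 = 0.06357 mol/L
[MnO4^-]_original = 0.06357 × 100.0/24.67 = 0.2577 mol/L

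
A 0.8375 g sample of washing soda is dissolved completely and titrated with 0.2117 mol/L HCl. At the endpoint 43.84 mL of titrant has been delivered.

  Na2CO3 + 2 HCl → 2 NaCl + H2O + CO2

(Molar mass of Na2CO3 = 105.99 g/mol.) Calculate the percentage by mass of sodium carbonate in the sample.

n(HCl) = 0.04384 L × 0.2117 mol/L = 9.281 × 10^-3 mol
From the 1:2 ratio, n(Na2CO3) = 1/2 × 9.281 × 10^-3 = 4.640 × 10^-3 mol
mass of Na2CO3 = 4.640 × 10^-3 × 105.99 g/mol = 0.4918 g
% Na2CO3 = 0.4918 / 0.8375 × 100 = 58.73 %

58.73 %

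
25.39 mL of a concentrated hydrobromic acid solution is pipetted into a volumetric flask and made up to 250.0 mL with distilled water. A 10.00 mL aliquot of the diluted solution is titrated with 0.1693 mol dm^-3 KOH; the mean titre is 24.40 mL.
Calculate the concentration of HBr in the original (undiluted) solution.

4.067 mol/L

HBr + KOH → KBr + H2O
n(KOH) = 0.02440 × 0.1693 = 4.131 × 10^-3 mol
n(HBr) in the aliquot = 4.131 × 10^-3 mol (1:1 ratio)
[HBr]_dilute = 4.131 × 10^-3 / 0.01000 = 0.4131 mol/L
Dilution factor = 250.0 / 25.39 = 9.846
[HBr]_stock = 0.4131 × 9.846 = 4.067 mol/L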